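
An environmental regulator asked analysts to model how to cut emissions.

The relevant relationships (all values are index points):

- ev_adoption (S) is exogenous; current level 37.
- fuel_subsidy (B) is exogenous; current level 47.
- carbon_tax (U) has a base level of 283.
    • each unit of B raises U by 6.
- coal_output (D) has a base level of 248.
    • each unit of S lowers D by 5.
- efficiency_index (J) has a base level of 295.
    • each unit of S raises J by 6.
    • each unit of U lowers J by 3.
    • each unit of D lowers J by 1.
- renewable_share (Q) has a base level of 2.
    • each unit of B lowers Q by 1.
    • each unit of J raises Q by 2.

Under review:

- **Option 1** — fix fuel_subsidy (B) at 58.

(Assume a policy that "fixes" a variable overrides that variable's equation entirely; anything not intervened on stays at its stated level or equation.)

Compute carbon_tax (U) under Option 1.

631

Option 1 (B := 58):
  B = 58
  U = 283 + 6·58 = 631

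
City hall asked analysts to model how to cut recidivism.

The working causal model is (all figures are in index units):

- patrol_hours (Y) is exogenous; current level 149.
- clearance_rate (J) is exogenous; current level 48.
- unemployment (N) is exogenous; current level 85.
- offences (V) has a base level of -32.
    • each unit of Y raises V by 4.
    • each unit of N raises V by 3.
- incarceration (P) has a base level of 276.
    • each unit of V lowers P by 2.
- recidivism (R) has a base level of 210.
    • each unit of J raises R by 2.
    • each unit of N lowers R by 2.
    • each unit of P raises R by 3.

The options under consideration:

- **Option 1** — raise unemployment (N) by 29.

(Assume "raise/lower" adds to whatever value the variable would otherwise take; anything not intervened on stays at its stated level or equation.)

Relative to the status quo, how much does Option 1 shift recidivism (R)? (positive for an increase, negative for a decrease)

-580

Baseline:
  Y = 149
  J = 48
  N = 85
  V = -32 + 4·149 + 3·85 = 819
  P = 276 − 2·819 = -1362
  R = 210 + 2·48 − 2·85 + 3·(-1362) = -3950
Option 1 (N + 29):
  Y = 149
  J = 48
  N = 85 + 29 = 114
  V = -32 + 4·149 + 3·114 = 906
  P = 276 − 2·906 = -1536
  R = 210 + 2·48 − 2·114 + 3·(-1536) = -4530
Change in R: -4530 − (-3950) = -580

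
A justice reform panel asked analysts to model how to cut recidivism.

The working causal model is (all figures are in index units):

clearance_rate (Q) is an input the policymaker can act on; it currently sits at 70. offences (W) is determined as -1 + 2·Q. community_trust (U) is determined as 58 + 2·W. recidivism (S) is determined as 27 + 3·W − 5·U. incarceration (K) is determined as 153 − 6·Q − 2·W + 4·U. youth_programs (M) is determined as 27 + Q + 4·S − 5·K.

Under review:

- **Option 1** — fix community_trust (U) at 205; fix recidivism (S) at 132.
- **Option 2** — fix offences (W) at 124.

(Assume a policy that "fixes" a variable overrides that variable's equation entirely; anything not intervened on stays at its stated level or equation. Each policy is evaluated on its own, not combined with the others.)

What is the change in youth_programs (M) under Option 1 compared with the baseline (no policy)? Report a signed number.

8092

Baseline:
  Q = 70
  W = -1 + 2·70 = 139
  U = 58 + 2·139 = 336
  S = 27 + 3·139 − 5·336 = -1236
  K = 153 − 6·70 − 2·139 + 4·336 = 799
  M = 27 + 70 + 4·(-1236) − 5·799 = -8842
Option 1 (U := 205, S := 132):
  Q = 70
  W = -1 + 2·70 = 139
  U = 205
  S = 132
  K = 153 − 6·70 − 2·139 + 4·205 = 275
  M = 27 + 70 + 4·132 − 5·275 = -750
Change in M: -750 − (-8842) = 8092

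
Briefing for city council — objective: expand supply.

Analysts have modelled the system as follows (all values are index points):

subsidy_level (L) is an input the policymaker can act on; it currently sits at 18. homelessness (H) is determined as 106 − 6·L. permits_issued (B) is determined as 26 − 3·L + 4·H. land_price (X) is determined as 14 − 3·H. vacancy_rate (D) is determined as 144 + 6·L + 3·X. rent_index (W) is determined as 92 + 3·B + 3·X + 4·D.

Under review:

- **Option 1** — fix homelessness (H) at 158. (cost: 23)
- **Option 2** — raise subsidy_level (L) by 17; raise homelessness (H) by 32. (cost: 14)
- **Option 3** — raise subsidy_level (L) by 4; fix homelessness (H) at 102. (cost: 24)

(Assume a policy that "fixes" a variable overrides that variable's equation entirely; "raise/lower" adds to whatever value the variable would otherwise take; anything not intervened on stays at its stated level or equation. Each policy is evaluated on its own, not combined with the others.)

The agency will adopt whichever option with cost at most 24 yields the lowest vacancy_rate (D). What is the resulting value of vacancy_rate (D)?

Option 1 (H := 158):
  L = 18
  H = 158
  X = 14 − 3·158 = -460
  D = 144 + 6·18 + 3·(-460) = -1128
Option 2 (L + 17, H + 32):
  L = 18 + 17 = 35
  H = 106 − 6·35 (+32 from intervention) = -72
  X = 14 − 3·(-72) = 230
  D = 144 + 6·35 + 3·230 = 1044
Option 3 (L + 4, H := 102):
  L = 18 + 4 = 22
  H = 102
  X = 14 − 3·102 = -292
  D = 144 + 6·22 + 3·(-292) = -600
Comparing — Option 1: D=-1128, Option 2: D=1044, Option 3: D=-600. Lowest is -1128 (Option 1).

-1128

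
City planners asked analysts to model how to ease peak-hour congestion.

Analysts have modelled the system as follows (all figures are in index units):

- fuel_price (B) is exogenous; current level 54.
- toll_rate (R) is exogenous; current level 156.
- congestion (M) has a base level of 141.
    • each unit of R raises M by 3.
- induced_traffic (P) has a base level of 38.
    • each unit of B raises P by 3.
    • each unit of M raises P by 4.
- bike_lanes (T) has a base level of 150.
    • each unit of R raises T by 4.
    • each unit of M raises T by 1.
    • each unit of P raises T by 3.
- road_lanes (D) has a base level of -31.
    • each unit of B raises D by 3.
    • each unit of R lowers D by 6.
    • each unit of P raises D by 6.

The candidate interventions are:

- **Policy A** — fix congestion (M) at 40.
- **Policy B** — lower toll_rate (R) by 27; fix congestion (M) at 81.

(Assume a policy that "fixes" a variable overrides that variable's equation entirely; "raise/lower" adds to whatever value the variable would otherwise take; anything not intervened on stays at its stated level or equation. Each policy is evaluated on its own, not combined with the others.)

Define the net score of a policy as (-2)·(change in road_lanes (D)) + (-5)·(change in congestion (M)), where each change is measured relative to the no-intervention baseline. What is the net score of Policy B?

Baseline:
  B = 54
  R = 156
  M = 141 + 3·156 = 609
  P = 38 + 3·54 + 4·609 = 2636
  D = -31 + 3·54 − 6·156 + 6·2636 = 15011
Policy B (R − 27, M := 81):
  B = 54
  R = 156 − 27 = 129
  M = 81
  P = 38 + 3·54 + 4·81 = 524
  D = -31 + 3·54 − 6·129 + 6·524 = 2501
ΔD = 2501 − 15011 = -12510; ΔM = 81 − 609 = -528
Score = (-2)·(-12510) + (-5)·(-528) = 27660

27660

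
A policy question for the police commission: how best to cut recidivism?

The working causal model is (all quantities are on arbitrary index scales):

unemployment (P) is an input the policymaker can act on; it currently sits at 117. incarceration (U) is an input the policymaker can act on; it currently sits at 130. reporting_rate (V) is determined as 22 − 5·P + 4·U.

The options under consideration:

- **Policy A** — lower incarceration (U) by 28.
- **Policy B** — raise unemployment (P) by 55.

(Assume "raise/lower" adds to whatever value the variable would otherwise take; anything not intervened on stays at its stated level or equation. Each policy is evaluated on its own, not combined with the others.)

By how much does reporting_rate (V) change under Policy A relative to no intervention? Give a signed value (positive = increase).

-112

Baseline:
  P = 117
  U = 130
  V = 22 − 5·117 + 4·130 = -43
Policy A (U − 28):
  P = 117
  U = 130 − 28 = 102
  V = 22 − 5·117 + 4·102 = -155
Change in V: -155 − (-43) = -112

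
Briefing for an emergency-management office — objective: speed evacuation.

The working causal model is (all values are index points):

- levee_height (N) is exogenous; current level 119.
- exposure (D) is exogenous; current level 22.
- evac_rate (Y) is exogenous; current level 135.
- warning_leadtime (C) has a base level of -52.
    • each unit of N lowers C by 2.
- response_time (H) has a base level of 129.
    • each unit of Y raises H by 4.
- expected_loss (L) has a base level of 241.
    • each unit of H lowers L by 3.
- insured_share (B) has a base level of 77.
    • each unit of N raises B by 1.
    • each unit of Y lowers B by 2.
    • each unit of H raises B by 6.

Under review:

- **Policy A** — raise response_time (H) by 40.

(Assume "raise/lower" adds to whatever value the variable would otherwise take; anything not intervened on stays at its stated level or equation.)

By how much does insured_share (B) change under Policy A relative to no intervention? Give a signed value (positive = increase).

240

Baseline:
  N = 119
  Y = 135
  H = 129 + 4·135 = 669
  B = 77 + 119 − 2·135 + 6·669 = 3940
Policy A (H + 40):
  N = 119
  Y = 135
  H = 129 + 4·135 (+40 from intervention) = 709
  B = 77 + 119 − 2·135 + 6·709 = 4180
Change in B: 4180 − 3940 = 240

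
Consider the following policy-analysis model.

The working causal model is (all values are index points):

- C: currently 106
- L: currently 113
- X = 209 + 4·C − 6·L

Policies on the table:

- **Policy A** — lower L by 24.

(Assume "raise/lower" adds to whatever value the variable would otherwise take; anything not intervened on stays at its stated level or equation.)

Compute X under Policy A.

99

Policy A (L − 24):
  C = 106
  L = 113 − 24 = 89
  X = 209 + 4·106 − 6·89 = 99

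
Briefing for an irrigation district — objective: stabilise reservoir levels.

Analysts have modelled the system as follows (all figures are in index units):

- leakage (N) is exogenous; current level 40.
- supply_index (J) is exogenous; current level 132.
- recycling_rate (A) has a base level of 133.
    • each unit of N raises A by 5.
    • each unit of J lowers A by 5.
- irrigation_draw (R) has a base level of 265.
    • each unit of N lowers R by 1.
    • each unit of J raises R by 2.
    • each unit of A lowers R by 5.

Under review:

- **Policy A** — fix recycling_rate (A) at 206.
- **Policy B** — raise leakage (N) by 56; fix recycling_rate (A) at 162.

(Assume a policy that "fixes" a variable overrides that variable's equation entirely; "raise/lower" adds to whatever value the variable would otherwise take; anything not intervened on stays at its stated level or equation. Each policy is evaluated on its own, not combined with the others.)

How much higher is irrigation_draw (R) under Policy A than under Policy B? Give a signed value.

Policy A (A := 206):
  N = 40
  J = 132
  A = 206
  R = 265 − 40 + 2·132 − 5·206 = -541
Policy B (N + 56, A := 162):
  N = 40 + 56 = 96
  J = 132
  A = 162
  R = 265 − 96 + 2·132 − 5·162 = -377
R: -541 − (-377) = -164

-164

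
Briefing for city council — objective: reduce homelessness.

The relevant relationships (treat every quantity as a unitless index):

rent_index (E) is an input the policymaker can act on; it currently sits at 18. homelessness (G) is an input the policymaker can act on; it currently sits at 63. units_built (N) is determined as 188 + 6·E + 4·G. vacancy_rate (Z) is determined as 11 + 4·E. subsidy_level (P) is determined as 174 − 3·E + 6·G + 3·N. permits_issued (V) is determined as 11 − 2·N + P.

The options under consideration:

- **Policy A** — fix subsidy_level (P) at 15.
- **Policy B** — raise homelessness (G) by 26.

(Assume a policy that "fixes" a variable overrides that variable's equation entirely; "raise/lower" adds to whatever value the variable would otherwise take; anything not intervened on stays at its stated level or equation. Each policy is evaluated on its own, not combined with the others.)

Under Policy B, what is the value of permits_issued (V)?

Policy B (G + 26):
  E = 18
  G = 63 + 26 = 89
  N = 188 + 6·18 + 4·89 = 652
  P = 174 − 3·18 + 6·89 + 3·652 = 2610
  V = 11 − 2·652 + 2610 = 1317

1317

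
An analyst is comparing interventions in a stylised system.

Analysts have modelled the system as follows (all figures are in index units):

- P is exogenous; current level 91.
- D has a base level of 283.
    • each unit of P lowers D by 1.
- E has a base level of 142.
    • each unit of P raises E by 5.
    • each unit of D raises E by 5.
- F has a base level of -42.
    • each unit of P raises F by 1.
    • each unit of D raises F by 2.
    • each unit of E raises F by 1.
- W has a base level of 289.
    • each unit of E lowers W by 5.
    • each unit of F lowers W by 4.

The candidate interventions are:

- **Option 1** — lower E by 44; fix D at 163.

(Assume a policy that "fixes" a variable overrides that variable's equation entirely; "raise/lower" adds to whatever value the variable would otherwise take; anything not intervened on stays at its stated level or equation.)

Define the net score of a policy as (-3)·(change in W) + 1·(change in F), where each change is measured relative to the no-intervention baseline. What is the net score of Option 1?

Baseline:
  P = 91
  D = 283 − 91 = 192
  E = 142 + 5·91 + 5·192 = 1557
  F = -42 + 91 + 2·192 + 1557 = 1990
  W = 289 − 5·1557 − 4·1990 = -15456
Option 1 (E − 44, D := 163):
  P = 91
  D = 163
  E = 142 + 5·91 + 5·163 (−44 from intervention) = 1368
  F = -42 + 91 + 2·163 + 1368 = 1743
  W = 289 − 5·1368 − 4·1743 = -13523
ΔW = -13523 − (-15456) = 1933; ΔF = 1743 − 1990 = -247
Score = (-3)·1933 + 1·(-247) = -6046

-6046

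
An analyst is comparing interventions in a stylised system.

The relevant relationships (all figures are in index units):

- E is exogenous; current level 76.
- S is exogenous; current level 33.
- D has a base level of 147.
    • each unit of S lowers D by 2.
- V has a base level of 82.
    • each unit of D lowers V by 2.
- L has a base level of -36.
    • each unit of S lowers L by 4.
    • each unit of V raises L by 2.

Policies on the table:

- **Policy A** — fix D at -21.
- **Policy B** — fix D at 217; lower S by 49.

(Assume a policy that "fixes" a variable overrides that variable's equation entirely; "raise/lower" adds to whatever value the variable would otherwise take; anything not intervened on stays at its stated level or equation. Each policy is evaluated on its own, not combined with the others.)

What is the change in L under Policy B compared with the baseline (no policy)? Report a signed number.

-348

Baseline:
  S = 33
  D = 147 − 2·33 = 81
  V = 82 − 2·81 = -80
  L = -36 − 4·33 + 2·(-80) = -328
Policy B (D := 217, S − 49):
  S = 33 − 49 = -16
  D = 217
  V = 82 − 2·217 = -352
  L = -36 − 4·(-16) + 2·(-352) = -676
Change in L: -676 − (-328) = -348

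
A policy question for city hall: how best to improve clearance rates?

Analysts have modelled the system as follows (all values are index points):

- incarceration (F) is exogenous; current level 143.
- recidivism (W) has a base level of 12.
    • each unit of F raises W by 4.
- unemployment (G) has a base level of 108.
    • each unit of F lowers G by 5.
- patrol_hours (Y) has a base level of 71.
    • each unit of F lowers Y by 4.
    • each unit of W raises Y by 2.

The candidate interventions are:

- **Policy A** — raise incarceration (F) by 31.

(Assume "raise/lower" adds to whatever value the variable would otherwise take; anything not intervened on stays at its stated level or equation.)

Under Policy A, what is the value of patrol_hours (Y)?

Policy A (F + 31):
  F = 143 + 31 = 174
  W = 12 + 4·174 = 708
  Y = 71 − 4·174 + 2·708 = 791

791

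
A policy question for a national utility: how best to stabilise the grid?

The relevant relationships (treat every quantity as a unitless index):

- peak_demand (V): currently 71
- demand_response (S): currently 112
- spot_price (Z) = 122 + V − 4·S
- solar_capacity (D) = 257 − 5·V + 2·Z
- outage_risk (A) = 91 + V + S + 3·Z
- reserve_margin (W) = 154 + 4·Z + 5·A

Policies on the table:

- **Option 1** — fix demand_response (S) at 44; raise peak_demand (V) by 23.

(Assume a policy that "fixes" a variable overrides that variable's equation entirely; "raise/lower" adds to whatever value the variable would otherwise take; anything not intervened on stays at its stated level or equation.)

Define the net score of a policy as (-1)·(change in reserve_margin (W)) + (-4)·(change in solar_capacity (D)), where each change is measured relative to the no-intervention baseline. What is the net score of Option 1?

Baseline:
  V = 71
  S = 112
  Z = 122 + 71 − 4·112 = -255
  D = 257 − 5·71 + 2·(-255) = -608
  A = 91 + 71 + 112 + 3·(-255) = -491
  W = 154 + 4·(-255) + 5·(-491) = -3321
Option 1 (S := 44, V + 23):
  V = 71 + 23 = 94
  S = 44
  Z = 122 + 94 − 4·44 = 40
  D = 257 − 5·94 + 2·40 = -133
  A = 91 + 94 + 44 + 3·40 = 349
  W = 154 + 4·40 + 5·349 = 2059
ΔW = 2059 − (-3321) = 5380; ΔD = -133 − (-608) = 475
Score = (-1)·5380 + (-4)·475 = -7280

-7280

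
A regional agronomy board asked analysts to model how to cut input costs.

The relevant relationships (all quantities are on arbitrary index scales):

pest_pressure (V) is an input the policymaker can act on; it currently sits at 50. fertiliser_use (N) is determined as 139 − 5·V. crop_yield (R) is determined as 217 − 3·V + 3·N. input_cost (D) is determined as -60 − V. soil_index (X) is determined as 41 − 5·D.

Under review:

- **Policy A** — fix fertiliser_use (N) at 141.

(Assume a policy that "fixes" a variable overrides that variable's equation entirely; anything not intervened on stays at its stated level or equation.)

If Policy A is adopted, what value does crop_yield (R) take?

490

Policy A (N := 141):
  V = 50
  N = 141
  R = 217 − 3·50 + 3·141 = 490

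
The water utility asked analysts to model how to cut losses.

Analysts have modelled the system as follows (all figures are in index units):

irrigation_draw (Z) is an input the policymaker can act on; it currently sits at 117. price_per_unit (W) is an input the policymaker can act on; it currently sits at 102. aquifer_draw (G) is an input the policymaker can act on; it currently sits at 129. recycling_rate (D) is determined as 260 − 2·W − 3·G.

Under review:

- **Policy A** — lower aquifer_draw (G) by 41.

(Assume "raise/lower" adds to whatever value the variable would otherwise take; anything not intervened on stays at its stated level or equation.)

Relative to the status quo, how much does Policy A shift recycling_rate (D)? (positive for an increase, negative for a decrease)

123

Baseline:
  W = 102
  G = 129
  D = 260 − 2·102 − 3·129 = -331
Policy A (G − 41):
  W = 102
  G = 129 − 41 = 88
  D = 260 − 2·102 − 3·88 = -208
Change in D: -208 − (-331) = 123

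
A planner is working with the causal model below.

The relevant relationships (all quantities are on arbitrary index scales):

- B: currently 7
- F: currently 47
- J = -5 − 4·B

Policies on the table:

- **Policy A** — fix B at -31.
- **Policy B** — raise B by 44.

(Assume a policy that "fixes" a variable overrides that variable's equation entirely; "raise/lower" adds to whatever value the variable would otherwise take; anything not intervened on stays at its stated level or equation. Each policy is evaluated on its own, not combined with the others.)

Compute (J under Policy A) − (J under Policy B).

Policy A (B := -31):
  B = -31
  J = -5 − 4·(-31) = 119
Policy B (B + 44):
  B = 7 + 44 = 51
  J = -5 − 4·51 = -209
J: 119 − (-209) = 328

328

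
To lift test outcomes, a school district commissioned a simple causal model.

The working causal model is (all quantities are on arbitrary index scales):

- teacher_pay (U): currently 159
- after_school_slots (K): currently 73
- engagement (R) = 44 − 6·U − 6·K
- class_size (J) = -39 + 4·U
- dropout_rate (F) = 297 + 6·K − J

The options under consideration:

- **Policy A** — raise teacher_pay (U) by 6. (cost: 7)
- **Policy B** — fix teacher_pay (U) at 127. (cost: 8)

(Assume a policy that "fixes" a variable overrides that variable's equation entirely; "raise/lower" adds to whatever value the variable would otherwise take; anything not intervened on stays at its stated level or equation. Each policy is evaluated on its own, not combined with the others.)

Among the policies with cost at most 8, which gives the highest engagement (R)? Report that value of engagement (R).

Policy A (U + 6):
  U = 159 + 6 = 165
  K = 73
  R = 44 − 6·165 − 6·73 = -1384
Policy B (U := 127):
  U = 127
  K = 73
  R = 44 − 6·127 − 6·73 = -1156
Comparing — Policy A: R=-1384, Policy B: R=-1156. Highest is -1156 (Policy B).

-1156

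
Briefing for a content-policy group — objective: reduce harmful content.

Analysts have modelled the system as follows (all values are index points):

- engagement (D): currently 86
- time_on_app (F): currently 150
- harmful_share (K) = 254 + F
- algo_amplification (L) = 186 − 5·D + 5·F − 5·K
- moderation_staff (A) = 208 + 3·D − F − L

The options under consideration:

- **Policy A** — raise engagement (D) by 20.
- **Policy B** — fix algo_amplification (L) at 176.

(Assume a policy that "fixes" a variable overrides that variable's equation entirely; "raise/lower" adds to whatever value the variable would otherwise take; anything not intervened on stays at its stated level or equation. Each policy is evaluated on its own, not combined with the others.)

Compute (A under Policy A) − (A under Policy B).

1850

Policy A (D + 20):
  D = 86 + 20 = 106
  F = 150
  K = 254 + 150 = 404
  L = 186 − 5·106 + 5·150 − 5·404 = -1614
  A = 208 + 3·106 − 150 − (-1614) = 1990
Policy B (L := 176):
  D = 86
  F = 150
  K = 254 + 150 = 404
  L = 176
  A = 208 + 3·86 − 150 − 176 = 140
A: 1990 − 140 = 1850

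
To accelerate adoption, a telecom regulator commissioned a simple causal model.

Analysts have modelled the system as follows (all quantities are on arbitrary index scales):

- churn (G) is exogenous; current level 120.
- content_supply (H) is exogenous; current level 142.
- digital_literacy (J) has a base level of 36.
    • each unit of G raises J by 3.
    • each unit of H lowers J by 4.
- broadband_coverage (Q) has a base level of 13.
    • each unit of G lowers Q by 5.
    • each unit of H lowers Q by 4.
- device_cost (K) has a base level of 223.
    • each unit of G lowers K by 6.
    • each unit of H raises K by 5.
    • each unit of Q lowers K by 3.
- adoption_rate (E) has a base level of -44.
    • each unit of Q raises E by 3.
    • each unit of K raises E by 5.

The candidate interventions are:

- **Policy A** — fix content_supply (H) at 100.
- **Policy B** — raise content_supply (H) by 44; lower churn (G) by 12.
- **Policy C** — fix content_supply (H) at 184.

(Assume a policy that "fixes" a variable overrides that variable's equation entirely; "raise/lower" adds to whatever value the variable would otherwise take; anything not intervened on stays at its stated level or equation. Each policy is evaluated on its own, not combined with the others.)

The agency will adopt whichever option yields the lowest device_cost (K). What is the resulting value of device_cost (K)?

2964

Policy A (H := 100):
  G = 120
  H = 100
  Q = 13 − 5·120 − 4·100 = -987
  K = 223 − 6·120 + 5·100 − 3·(-987) = 2964
Policy B (H + 44, G − 12):
  G = 120 − 12 = 108
  H = 142 + 44 = 186
  Q = 13 − 5·108 − 4·186 = -1271
  K = 223 − 6·108 + 5·186 − 3·(-1271) = 4318
Policy C (H := 184):
  G = 120
  H = 184
  Q = 13 − 5·120 − 4·184 = -1323
  K = 223 − 6·120 + 5·184 − 3·(-1323) = 4392
Comparing — Policy A: K=2964, Policy B: K=4318, Policy C: K=4392. Lowest is 2964 (Policy A).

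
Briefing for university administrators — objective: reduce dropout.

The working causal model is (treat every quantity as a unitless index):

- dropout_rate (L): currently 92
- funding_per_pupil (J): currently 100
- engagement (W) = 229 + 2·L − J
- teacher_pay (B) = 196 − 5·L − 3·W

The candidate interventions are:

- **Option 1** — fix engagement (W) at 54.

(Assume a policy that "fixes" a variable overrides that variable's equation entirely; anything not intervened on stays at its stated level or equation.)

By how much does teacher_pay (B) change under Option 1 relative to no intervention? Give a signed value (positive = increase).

777

Baseline:
  L = 92
  J = 100
  W = 229 + 2·92 − 100 = 313
  B = 196 − 5·92 − 3·313 = -1203
Option 1 (W := 54):
  L = 92
  J = 100
  W = 54
  B = 196 − 5·92 − 3·54 = -426
Change in B: -426 − (-1203) = 777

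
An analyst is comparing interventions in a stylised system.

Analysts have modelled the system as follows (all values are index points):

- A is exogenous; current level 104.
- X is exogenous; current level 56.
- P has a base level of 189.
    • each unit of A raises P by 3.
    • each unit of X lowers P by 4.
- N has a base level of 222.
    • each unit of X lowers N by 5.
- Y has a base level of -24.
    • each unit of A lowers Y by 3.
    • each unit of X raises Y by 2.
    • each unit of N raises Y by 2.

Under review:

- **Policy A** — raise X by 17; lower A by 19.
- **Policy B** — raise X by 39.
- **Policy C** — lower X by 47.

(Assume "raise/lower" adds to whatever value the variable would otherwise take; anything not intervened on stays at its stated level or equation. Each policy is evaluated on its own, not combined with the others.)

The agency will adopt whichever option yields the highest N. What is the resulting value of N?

Policy A (X + 17, A − 19):
  X = 56 + 17 = 73
  N = 222 − 5·73 = -143
Policy B (X + 39):
  X = 56 + 39 = 95
  N = 222 − 5·95 = -253
Policy C (X − 47):
  X = 56 − 47 = 9
  N = 222 − 5·9 = 177
Comparing — Policy A: N=-143, Policy B: N=-253, Policy C: N=177. Highest is 177 (Policy C).

177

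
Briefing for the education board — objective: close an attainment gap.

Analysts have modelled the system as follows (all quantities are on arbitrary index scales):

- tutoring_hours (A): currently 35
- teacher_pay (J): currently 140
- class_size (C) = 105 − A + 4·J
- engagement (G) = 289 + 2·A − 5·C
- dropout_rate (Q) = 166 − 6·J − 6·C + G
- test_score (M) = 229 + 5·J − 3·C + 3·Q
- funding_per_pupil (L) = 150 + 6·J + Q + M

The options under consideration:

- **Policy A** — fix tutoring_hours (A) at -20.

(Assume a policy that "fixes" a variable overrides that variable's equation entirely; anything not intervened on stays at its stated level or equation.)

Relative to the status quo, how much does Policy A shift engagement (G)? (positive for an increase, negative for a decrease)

Baseline:
  A = 35
  J = 140
  C = 105 − 35 + 4·140 = 630
  G = 289 + 2·35 − 5·630 = -2791
Policy A (A := -20):
  A = -20
  J = 140
  C = 105 − (-20) + 4·140 = 685
  G = 289 + 2·(-20) − 5·685 = -3176
Change in G: -3176 − (-2791) = -385

-385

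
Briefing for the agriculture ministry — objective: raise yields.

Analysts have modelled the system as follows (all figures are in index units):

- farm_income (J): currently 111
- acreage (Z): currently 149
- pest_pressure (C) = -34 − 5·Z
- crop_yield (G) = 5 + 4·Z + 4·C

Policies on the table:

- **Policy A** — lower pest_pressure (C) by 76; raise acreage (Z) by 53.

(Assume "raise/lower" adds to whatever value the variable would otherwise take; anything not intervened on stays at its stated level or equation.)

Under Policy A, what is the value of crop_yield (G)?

Policy A (C − 76, Z + 53):
  Z = 149 + 53 = 202
  C = -34 − 5·202 (−76 from intervention) = -1120
  G = 5 + 4·202 + 4·(-1120) = -3667

-3667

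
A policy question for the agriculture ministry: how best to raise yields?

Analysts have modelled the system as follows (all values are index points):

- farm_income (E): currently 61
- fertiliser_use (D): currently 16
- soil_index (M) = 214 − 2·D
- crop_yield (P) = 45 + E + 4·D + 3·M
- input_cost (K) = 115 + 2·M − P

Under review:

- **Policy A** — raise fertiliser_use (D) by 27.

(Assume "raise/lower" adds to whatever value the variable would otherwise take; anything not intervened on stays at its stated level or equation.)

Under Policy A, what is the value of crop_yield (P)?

662

Policy A (D + 27):
  E = 61
  D = 16 + 27 = 43
  M = 214 − 2·43 = 128
  P = 45 + 61 + 4·43 + 3·128 = 662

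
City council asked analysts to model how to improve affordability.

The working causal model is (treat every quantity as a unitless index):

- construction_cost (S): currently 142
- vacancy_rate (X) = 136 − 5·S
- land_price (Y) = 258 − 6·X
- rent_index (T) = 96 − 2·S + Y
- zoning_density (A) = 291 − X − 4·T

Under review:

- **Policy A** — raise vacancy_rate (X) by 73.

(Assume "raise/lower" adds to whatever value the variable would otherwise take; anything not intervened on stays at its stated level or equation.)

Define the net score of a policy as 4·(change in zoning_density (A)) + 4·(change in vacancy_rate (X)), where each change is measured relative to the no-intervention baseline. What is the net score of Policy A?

Baseline:
  S = 142
  X = 136 − 5·142 = -574
  Y = 258 − 6·(-574) = 3702
  T = 96 − 2·142 + 3702 = 3514
  A = 291 − (-574) − 4·3514 = -13191
Policy A (X + 73):
  S = 142
  X = 136 − 5·142 (+73 from intervention) = -501
  Y = 258 − 6·(-501) = 3264
  T = 96 − 2·142 + 3264 = 3076
  A = 291 − (-501) − 4·3076 = -11512
ΔA = -11512 − (-13191) = 1679; ΔX = -501 − (-574) = 73
Score = 4·1679 + 4·73 = 7008

7008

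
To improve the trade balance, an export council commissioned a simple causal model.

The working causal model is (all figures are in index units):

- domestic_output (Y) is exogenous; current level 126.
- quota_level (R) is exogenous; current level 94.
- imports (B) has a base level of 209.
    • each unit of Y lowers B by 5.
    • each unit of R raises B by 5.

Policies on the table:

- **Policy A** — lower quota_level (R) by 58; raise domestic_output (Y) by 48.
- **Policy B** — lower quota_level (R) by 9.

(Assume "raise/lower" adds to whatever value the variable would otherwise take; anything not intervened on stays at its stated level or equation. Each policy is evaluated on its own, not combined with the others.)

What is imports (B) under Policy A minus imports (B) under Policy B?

Policy A (R − 58, Y + 48):
  Y = 126 + 48 = 174
  R = 94 − 58 = 36
  B = 209 − 5·174 + 5·36 = -481
Policy B (R − 9):
  Y = 126
  R = 94 − 9 = 85
  B = 209 − 5·126 + 5·85 = 4
B: -481 − 4 = -485

-485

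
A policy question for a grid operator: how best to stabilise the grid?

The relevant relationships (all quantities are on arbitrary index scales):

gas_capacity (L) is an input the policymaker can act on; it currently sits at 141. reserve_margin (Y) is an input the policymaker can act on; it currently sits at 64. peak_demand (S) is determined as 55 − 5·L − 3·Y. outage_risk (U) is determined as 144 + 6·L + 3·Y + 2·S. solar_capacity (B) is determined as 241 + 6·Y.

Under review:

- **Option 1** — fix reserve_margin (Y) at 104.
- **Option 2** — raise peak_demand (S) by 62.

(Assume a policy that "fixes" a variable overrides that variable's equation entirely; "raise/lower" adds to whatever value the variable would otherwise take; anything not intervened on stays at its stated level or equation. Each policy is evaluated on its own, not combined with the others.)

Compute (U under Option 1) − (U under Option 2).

Option 1 (Y := 104):
  L = 141
  Y = 104
  S = 55 − 5·141 − 3·104 = -962
  U = 144 + 6·141 + 3·104 + 2·(-962) = -622
Option 2 (S + 62):
  L = 141
  Y = 64
  S = 55 − 5·141 − 3·64 (+62 from intervention) = -780
  U = 144 + 6·141 + 3·64 + 2·(-780) = -378
U: -622 − (-378) = -244

-244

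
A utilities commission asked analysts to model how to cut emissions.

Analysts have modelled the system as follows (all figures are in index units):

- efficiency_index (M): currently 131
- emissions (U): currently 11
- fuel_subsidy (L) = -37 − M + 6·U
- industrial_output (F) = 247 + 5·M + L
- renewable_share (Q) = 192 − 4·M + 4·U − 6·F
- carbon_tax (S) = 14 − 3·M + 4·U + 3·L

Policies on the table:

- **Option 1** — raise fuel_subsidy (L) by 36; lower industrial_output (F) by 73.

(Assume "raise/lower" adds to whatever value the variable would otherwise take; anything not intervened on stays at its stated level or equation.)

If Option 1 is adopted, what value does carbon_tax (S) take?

Option 1 (L + 36, F − 73):
  M = 131
  U = 11
  L = -37 − 131 + 6·11 (+36 from intervention) = -66
  S = 14 − 3·131 + 4·11 + 3·(-66) = -533

-533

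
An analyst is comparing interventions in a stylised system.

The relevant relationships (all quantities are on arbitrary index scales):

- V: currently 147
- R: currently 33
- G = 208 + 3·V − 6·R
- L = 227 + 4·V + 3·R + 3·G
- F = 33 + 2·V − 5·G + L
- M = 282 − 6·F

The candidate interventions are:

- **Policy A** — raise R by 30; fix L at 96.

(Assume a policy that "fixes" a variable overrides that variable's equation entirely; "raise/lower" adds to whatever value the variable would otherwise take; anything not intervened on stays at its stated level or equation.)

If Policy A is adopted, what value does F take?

Policy A (R + 30, L := 96):
  V = 147
  R = 33 + 30 = 63
  G = 208 + 3·147 − 6·63 = 271
  L = 96
  F = 33 + 2·147 − 5·271 + 96 = -932

-932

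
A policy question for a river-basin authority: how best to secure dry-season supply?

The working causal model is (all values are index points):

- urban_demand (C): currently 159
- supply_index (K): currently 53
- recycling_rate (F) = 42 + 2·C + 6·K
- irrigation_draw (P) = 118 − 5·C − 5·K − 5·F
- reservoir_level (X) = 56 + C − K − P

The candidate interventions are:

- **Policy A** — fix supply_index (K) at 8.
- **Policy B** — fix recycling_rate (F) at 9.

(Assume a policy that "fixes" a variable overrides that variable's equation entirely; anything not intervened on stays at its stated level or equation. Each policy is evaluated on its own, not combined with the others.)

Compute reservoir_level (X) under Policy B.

1149

Policy B (F := 9):
  C = 159
  K = 53
  F = 9
  P = 118 − 5·159 − 5·53 − 5·9 = -987
  X = 56 + 159 − 53 − (-987) = 1149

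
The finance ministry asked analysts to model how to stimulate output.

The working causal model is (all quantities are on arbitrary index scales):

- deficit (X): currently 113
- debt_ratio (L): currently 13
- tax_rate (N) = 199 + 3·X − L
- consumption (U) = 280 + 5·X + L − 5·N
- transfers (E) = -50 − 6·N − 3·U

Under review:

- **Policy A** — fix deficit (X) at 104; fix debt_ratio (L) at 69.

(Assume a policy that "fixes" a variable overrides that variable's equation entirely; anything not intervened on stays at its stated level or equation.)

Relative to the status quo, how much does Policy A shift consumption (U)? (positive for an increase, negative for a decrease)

Baseline:
  X = 113
  L = 13
  N = 199 + 3·113 − 13 = 525
  U = 280 + 5·113 + 13 − 5·525 = -1767
Policy A (X := 104, L := 69):
  X = 104
  L = 69
  N = 199 + 3·104 − 69 = 442
  U = 280 + 5·104 + 69 − 5·442 = -1341
Change in U: -1341 − (-1767) = 426

426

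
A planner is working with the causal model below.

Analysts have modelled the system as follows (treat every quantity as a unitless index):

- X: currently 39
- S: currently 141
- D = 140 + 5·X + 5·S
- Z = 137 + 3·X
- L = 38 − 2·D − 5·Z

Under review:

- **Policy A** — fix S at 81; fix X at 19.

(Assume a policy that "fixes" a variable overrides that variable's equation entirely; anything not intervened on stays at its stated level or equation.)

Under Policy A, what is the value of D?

Policy A (S := 81, X := 19):
  X = 19
  S = 81
  D = 140 + 5·19 + 5·81 = 640

640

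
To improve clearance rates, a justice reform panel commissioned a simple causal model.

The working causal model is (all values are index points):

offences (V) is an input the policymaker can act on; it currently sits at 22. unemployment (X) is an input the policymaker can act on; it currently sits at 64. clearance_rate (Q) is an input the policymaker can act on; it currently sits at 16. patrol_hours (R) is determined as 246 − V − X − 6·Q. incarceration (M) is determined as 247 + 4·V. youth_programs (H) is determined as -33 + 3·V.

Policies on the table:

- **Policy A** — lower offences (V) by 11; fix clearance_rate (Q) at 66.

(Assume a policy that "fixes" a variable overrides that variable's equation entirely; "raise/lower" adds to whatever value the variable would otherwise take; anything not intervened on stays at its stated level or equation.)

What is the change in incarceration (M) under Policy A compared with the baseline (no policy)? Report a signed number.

Baseline:
  V = 22
  M = 247 + 4·22 = 335
Policy A (V − 11, Q := 66):
  V = 22 − 11 = 11
  M = 247 + 4·11 = 291
Change in M: 291 − 335 = -44

-44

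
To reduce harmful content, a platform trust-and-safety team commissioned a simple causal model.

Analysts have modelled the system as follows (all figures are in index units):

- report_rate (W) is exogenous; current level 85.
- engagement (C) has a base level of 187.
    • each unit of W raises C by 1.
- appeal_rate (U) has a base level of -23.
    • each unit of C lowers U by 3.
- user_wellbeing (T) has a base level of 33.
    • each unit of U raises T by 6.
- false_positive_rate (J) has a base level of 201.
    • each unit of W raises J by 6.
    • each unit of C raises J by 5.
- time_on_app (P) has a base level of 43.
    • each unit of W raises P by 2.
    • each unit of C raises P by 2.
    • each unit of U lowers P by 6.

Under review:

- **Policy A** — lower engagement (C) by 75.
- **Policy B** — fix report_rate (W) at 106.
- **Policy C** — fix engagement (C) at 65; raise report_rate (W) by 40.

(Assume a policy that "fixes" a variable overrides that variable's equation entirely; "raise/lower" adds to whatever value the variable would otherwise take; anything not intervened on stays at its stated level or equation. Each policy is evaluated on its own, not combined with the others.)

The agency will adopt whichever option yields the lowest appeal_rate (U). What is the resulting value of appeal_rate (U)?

-902

Policy A (C − 75):
  W = 85
  C = 187 + 85 (−75 from intervention) = 197
  U = -23 − 3·197 = -614
Policy B (W := 106):
  W = 106
  C = 187 + 106 = 293
  U = -23 − 3·293 = -902
Policy C (C := 65, W + 40):
  W = 85 + 40 = 125
  C = 65
  U = -23 − 3·65 = -218
Comparing — Policy A: U=-614, Policy B: U=-902, Policy C: U=-218. Lowest is -902 (Policy B).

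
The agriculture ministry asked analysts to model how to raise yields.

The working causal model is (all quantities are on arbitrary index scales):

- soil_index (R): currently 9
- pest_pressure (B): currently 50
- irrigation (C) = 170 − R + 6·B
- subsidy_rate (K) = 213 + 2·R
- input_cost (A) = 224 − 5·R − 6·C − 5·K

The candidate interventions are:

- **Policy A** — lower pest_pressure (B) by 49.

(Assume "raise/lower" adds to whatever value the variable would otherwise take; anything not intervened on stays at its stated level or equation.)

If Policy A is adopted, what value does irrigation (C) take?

167

Policy A (B − 49):
  R = 9
  B = 50 − 49 = 1
  C = 170 − 9 + 6·1 = 167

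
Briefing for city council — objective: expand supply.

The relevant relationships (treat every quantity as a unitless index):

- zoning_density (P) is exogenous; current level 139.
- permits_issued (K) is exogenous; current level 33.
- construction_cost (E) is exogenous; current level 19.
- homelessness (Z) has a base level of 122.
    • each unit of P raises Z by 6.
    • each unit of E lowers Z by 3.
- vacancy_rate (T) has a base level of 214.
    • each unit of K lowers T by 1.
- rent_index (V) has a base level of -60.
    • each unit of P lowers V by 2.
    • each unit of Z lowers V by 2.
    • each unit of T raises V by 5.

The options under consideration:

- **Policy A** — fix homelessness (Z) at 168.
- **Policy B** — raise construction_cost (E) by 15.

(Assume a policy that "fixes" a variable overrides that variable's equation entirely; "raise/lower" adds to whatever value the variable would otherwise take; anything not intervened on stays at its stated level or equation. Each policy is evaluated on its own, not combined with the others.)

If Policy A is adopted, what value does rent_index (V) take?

231

Policy A (Z := 168):
  P = 139
  K = 33
  E = 19
  Z = 168
  T = 214 − 33 = 181
  V = -60 − 2·139 − 2·168 + 5·181 = 231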